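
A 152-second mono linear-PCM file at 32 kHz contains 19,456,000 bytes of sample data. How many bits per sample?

32 bits

Bytes per sample = 19,456,000 / (32,000 × 152 × 1) = 19,456,000 / 4,864,000 = 4.
Bit depth = 4 × 8 = 32 bits.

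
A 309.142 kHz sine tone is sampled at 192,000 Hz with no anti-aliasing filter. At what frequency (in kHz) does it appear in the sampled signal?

74.858 kHz

Nyquist = 192,000/2 = 96,000 Hz; 309,142 Hz exceeds it.
Alias = |309,142 − 2×192,000| = |309,142 − 384,000| = 74,858 Hz = 74.858 kHz.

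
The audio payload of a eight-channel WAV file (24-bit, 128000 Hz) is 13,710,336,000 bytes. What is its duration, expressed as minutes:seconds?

74:23

Byte rate = 128,000 × 3 × 8 = 3,072,000 bytes/s.
Duration = 13,710,336,000 / 3,072,000 = 4,463 s.
4,463 s = 74:23.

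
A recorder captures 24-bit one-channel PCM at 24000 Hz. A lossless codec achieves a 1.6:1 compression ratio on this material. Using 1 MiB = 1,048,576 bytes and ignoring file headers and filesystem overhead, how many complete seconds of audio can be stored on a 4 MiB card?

Uncompressed byte rate = 24,000 × 3 × 1 = 72,000 bytes/s.
After 1.6:1 compression, effective rate ≈ 45000 bytes/s.
Capacity = 4 × 1,048,576 = 4,194,304 bytes.
4,194,304 / effective rate ≈ 93.21 s → 93 seconds.

93 seconds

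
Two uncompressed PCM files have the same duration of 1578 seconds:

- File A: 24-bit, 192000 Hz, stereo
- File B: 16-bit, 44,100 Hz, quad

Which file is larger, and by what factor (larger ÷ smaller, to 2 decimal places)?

File A: 192,000 × 3 × 2 = 1,152,000 bytes/s.
File B: 44,100 × 2 × 4 = 352,800 bytes/s.
File A is larger; ratio = 1,817,856,000 / 556,718,400 = 3.27.

File A, by a factor of 3.27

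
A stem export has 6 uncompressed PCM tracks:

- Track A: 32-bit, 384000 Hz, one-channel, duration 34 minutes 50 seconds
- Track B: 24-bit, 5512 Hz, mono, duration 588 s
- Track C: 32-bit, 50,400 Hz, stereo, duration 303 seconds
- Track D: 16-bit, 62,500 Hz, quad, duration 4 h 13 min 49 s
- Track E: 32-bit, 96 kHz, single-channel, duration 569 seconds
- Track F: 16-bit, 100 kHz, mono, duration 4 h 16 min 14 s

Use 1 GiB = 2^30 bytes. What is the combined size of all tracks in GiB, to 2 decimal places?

13.27 GiB

Track A: 34 minutes 50 seconds = 2,090 s; 384,000 × 2,090 × 4 × 1 = 3,210,240,000 bytes.
Track B: 5,512 × 588 × 3 × 1 = 9,723,168 bytes.
Track C: 50,400 × 303 × 4 × 2 = 122,169,600 bytes.
Track D: 4 h 13 min 49 s = 15,229 s; 62,500 × 15,229 × 2 × 4 = 7,614,500,000 bytes.
Track E: 96,000 × 569 × 4 × 1 = 218,496,000 bytes.
Track F: 4 h 16 min 14 s = 15,374 s; 100,000 × 15,374 × 2 × 1 = 3,074,800,000 bytes.
Total = 14,249,928,768 bytes = 13.27 GiB.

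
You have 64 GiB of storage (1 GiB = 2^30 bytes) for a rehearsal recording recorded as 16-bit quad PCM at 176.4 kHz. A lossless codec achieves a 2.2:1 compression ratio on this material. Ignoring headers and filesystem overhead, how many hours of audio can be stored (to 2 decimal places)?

Uncompressed byte rate = 176,400 × 2 × 4 = 1,411,200 bytes/s.
After 2.2:1 compression, effective rate ≈ 641454.55 bytes/s.
Capacity = 64 × 1,073,741,824 = 68,719,476,736 bytes.
68,719,476,736 / effective rate ≈ 107130.7 s → 29.76 hours.

29.76 hours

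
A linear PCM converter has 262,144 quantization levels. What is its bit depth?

18 bits

log2(262,144) = 18.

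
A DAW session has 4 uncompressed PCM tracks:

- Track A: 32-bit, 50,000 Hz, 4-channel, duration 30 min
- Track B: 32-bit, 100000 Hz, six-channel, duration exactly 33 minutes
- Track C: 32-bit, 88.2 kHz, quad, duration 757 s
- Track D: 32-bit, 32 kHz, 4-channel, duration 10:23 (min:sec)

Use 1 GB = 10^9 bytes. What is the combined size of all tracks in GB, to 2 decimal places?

7.58 GB

Track A: 30 min = 1,800 s; 50,000 × 1,800 × 4 × 4 = 1,440,000,000 bytes.
Track B: exactly 33 minutes = 1,980 s; 100,000 × 1,980 × 4 × 6 = 4,752,000,000 bytes.
Track C: 88,200 × 757 × 4 × 4 = 1,068,278,400 bytes.
Track D: 10:23 (min:sec) = 623 s; 32,000 × 623 × 4 × 4 = 318,976,000 bytes.
Total = 7,579,254,400 bytes = 7.58 GB.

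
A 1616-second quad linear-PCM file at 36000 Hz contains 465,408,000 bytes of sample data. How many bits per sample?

16 bits

Bytes per sample = 465,408,000 / (36,000 × 1,616 × 4) = 465,408,000 / 232,704,000 = 2.
Bit depth = 2 × 8 = 16 bits.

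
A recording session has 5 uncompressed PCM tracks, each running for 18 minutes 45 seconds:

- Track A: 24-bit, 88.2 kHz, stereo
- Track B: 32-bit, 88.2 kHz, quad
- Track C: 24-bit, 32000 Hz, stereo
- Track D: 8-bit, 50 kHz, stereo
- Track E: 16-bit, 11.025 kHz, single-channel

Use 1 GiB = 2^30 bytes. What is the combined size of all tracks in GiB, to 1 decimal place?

18 minutes 45 seconds = 1,125 s.
Track A: 88,200 × 1,125 × 3 × 2 = 595,350,000 bytes.
Track B: 88,200 × 1,125 × 4 × 4 = 1,587,600,000 bytes.
Track C: 32,000 × 1,125 × 3 × 2 = 216,000,000 bytes.
Track D: 50,000 × 1,125 × 1 × 2 = 112,500,000 bytes.
Track E: 11,025 × 1,125 × 2 × 1 = 24,806,250 bytes.
Total = 2,536,256,250 bytes = 2.4 GiB.

2.4 GiB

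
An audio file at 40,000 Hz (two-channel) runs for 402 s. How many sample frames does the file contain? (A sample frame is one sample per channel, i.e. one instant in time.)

16,080,000 sample frames

40,000 samples/s × 402 s = 16,080,000 frames.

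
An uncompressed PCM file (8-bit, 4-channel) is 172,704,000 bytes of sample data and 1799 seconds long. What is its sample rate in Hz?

24,000 Hz

Bytes = sample_rate × seconds × bytes_per_sample × channels.
sample_rate = 172,704,000 / (1,799 × 1 × 4) = 172,704,000 / 7,196 = 24,000 Hz.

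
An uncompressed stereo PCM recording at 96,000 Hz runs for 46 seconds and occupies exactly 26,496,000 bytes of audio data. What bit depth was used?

Bytes per sample = 26,496,000 / (96,000 × 46 × 2) = 26,496,000 / 8,832,000 = 3.
Bit depth = 3 × 8 = 24 bits.

24 bits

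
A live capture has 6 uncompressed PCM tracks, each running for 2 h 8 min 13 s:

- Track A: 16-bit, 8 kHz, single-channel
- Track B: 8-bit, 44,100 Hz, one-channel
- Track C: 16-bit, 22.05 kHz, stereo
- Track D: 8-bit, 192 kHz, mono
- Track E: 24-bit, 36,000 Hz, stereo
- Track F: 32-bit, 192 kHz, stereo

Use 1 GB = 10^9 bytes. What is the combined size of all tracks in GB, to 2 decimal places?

16.10 GB

2 h 8 min 13 s = 7,693 s.
Track A: 8,000 × 7,693 × 2 × 1 = 123,088,000 bytes.
Track B: 44,100 × 7,693 × 1 × 1 = 339,261,300 bytes.
Track C: 22,050 × 7,693 × 2 × 2 = 678,522,600 bytes.
Track D: 192,000 × 7,693 × 1 × 1 = 1,477,056,000 bytes.
Track E: 36,000 × 7,693 × 3 × 2 = 1,661,688,000 bytes.
Track F: 192,000 × 7,693 × 4 × 2 = 11,816,448,000 bytes.
Total = 16,096,063,900 bytes = 16.10 GB.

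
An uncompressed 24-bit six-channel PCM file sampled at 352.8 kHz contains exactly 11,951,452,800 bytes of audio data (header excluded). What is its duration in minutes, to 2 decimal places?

31.37 minutes

Byte rate = 352,800 × 3 × 6 = 6,350,400 bytes/s.
Duration = 11,951,452,800 / 6,350,400 = 1,882 s.
1,882 s / 60 = 31.37 minutes.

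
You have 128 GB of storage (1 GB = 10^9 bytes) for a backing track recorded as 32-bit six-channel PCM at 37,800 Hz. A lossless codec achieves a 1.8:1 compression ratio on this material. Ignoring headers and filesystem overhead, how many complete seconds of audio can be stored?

Uncompressed byte rate = 37,800 × 4 × 6 = 907,200 bytes/s.
After 1.8:1 compression, effective rate ≈ 504000 bytes/s.
Capacity = 128 × 1,000,000,000 = 128,000,000,000 bytes.
128,000,000,000 / effective rate ≈ 253968.25 s → 253,968 seconds.

253,968 seconds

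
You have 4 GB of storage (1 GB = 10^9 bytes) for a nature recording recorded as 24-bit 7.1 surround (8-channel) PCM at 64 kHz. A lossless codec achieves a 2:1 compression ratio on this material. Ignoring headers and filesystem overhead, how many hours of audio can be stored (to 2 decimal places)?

Uncompressed byte rate = 64,000 × 3 × 8 = 1,536,000 bytes/s.
After 2:1 compression, effective rate ≈ 768000 bytes/s.
Capacity = 4 × 1,000,000,000 = 4,000,000,000 bytes.
4,000,000,000 / effective rate ≈ 5208.33 s → 1.45 hours.

1.45 hours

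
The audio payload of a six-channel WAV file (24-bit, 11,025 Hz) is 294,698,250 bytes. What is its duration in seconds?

1,485 seconds

Byte rate = 11,025 × 3 × 6 = 198,450 bytes/s.
Duration = 294,698,250 / 198,450 = 1,485 s.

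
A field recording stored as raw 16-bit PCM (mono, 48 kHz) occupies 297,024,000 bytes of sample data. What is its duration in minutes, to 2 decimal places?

Byte rate = 48,000 × 2 × 1 = 96,000 bytes/s.
Duration = 297,024,000 / 96,000 = 3,094 s.
3,094 s / 60 = 51.57 minutes.

51.57 minutes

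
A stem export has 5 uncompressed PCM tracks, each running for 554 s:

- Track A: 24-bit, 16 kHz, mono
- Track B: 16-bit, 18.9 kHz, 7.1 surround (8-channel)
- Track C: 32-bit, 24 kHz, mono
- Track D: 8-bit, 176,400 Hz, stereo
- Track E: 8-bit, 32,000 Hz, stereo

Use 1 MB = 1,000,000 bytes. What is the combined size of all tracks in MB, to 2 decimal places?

Track A: 16,000 × 554 × 3 × 1 = 26,592,000 bytes.
Track B: 18,900 × 554 × 2 × 8 = 167,529,600 bytes.
Track C: 24,000 × 554 × 4 × 1 = 53,184,000 bytes.
Track D: 176,400 × 554 × 1 × 2 = 195,451,200 bytes.
Track E: 32,000 × 554 × 1 × 2 = 35,456,000 bytes.
Total = 478,212,800 bytes = 478.21 MB.

478.21 MB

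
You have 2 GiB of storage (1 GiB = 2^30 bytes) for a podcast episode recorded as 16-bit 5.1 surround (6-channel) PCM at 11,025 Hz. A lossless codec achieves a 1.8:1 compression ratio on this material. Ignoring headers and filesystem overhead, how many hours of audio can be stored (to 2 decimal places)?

Uncompressed byte rate = 11,025 × 2 × 6 = 132,300 bytes/s.
After 1.8:1 compression, effective rate ≈ 73500 bytes/s.
Capacity = 2 × 1,073,741,824 = 2,147,483,648 bytes.
2,147,483,648 / effective rate ≈ 29217.46 s → 8.12 hours.

8.12 hours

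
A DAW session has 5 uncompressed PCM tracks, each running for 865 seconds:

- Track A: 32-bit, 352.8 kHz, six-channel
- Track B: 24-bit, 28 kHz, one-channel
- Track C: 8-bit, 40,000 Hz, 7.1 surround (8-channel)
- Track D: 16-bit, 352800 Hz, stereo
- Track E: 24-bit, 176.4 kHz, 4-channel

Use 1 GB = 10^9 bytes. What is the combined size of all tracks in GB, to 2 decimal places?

10.73 GB

Track A: 352,800 × 865 × 4 × 6 = 7,324,128,000 bytes.
Track B: 28,000 × 865 × 3 × 1 = 72,660,000 bytes.
Track C: 40,000 × 865 × 1 × 8 = 276,800,000 bytes.
Track D: 352,800 × 865 × 2 × 2 = 1,220,688,000 bytes.
Track E: 176,400 × 865 × 3 × 4 = 1,831,032,000 bytes.
Total = 10,725,308,000 bytes = 10.73 GB.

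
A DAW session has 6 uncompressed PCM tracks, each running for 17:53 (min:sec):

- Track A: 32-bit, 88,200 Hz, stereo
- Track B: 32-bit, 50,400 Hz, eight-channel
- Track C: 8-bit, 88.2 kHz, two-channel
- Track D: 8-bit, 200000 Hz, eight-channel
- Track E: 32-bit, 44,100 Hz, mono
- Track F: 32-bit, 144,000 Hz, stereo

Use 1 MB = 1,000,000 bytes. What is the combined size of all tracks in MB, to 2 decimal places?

5819.09 MB

17:53 (min:sec) = 1,073 s.
Track A: 88,200 × 1,073 × 4 × 2 = 757,108,800 bytes.
Track B: 50,400 × 1,073 × 4 × 8 = 1,730,534,400 bytes.
Track C: 88,200 × 1,073 × 1 × 2 = 189,277,200 bytes.
Track D: 200,000 × 1,073 × 1 × 8 = 1,716,800,000 bytes.
Track E: 44,100 × 1,073 × 4 × 1 = 189,277,200 bytes.
Track F: 144,000 × 1,073 × 4 × 2 = 1,236,096,000 bytes.
Total = 5,819,093,600 bytes = 5819.09 MB.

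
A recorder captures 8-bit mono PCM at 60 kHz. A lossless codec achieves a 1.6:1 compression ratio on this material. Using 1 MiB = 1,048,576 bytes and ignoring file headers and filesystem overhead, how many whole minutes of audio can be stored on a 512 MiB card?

Uncompressed byte rate = 60,000 × 1 × 1 = 60,000 bytes/s.
After 1.6:1 compression, effective rate ≈ 37500 bytes/s.
Capacity = 512 × 1,048,576 = 536,870,912 bytes.
536,870,912 / effective rate ≈ 14316.56 s → 238 minutes.

238 minutes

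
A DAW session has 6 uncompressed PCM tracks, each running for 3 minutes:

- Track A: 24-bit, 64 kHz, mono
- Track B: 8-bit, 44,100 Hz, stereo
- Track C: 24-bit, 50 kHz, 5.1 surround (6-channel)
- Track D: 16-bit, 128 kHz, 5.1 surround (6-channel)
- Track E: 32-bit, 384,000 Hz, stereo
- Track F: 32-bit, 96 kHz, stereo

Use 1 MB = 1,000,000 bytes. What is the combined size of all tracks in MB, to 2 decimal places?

3 minutes = 180 s.
Track A: 64,000 × 180 × 3 × 1 = 34,560,000 bytes.
Track B: 44,100 × 180 × 1 × 2 = 15,876,000 bytes.
Track C: 50,000 × 180 × 3 × 6 = 162,000,000 bytes.
Track D: 128,000 × 180 × 2 × 6 = 276,480,000 bytes.
Track E: 384,000 × 180 × 4 × 2 = 552,960,000 bytes.
Track F: 96,000 × 180 × 4 × 2 = 138,240,000 bytes.
Total = 1,180,116,000 bytes = 1180.12 MB.

1180.12 MB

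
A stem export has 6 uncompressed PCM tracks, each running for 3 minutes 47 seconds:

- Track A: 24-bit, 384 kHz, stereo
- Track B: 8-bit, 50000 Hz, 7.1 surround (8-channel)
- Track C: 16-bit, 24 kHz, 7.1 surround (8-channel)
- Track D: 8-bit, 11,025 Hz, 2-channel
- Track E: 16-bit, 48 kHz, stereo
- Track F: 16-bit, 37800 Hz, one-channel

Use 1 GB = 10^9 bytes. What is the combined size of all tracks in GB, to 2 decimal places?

0.77 GB

3 minutes 47 seconds = 227 s.
Track A: 384,000 × 227 × 3 × 2 = 523,008,000 bytes.
Track B: 50,000 × 227 × 1 × 8 = 90,800,000 bytes.
Track C: 24,000 × 227 × 2 × 8 = 87,168,000 bytes.
Track D: 11,025 × 227 × 1 × 2 = 5,005,350 bytes.
Track E: 48,000 × 227 × 2 × 2 = 43,584,000 bytes.
Track F: 37,800 × 227 × 2 × 1 = 17,161,200 bytes.
Total = 766,726,550 bytes = 0.77 GB.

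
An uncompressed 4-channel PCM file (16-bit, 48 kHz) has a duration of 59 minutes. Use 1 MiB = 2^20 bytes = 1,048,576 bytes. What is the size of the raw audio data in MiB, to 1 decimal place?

1296.4 MiB

Duration = 59 minutes = 3,540 s.
Bytes = 48,000 samples/s × 3,540 s × 2 bytes/sample × 4 ch = 1,359,360,000 bytes.
1,359,360,000 / 1,048,576 = 1296.4 MiB.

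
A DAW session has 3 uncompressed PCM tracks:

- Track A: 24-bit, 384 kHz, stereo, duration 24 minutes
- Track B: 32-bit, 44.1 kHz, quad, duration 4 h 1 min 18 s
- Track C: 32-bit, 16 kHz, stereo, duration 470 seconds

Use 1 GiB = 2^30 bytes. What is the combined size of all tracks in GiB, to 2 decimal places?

12.66 GiB

Track A: 24 minutes = 1,440 s; 384,000 × 1,440 × 3 × 2 = 3,317,760,000 bytes.
Track B: 4 h 1 min 18 s = 14,478 s; 44,100 × 14,478 × 4 × 4 = 10,215,676,800 bytes.
Track C: 16,000 × 470 × 4 × 2 = 60,160,000 bytes.
Total = 13,593,596,800 bytes = 12.66 GiB.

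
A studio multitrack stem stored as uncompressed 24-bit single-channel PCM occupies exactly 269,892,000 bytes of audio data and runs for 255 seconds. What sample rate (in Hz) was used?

352,800 Hz

Bytes = sample_rate × seconds × bytes_per_sample × channels.
sample_rate = 269,892,000 / (255 × 3 × 1) = 269,892,000 / 765 = 352,800 Hz.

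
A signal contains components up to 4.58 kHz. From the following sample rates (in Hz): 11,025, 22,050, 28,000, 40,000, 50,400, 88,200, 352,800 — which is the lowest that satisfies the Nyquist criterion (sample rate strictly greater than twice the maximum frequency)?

Need sample rate > 2 × 4,580 = 9,160 Hz.
Lowest listed rate above 9,160 Hz is 11,025 Hz.

11,025 Hz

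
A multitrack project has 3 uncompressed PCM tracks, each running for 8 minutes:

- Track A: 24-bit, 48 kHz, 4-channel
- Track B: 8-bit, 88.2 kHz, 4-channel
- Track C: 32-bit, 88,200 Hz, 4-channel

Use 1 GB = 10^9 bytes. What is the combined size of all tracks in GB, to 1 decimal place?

1.1 GB

8 minutes = 480 s.
Track A: 48,000 × 480 × 3 × 4 = 276,480,000 bytes.
Track B: 88,200 × 480 × 1 × 4 = 169,344,000 bytes.
Track C: 88,200 × 480 × 4 × 4 = 677,376,000 bytes.
Total = 1,123,200,000 bytes = 1.1 GB.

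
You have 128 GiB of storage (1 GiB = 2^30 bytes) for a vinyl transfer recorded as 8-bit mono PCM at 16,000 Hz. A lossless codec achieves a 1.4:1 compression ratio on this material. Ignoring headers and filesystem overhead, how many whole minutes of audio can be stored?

Uncompressed byte rate = 16,000 × 1 × 1 = 16,000 bytes/s.
After 1.4:1 compression, effective rate ≈ 11428.57 bytes/s.
Capacity = 128 × 1,073,741,824 = 137,438,953,472 bytes.
137,438,953,472 / effective rate ≈ 12025908.43 s → 200,431 minutes.

200,431 minutes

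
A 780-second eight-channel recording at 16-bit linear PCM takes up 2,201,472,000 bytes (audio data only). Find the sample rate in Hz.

176,400 Hz

Bytes = sample_rate × seconds × bytes_per_sample × channels.
sample_rate = 2,201,472,000 / (780 × 2 × 8) = 2,201,472,000 / 12,480 = 176,400 Hz.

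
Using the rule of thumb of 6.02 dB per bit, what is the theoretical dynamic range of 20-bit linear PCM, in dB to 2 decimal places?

120.40 dB

20 × 6.02 = 120.40 dB.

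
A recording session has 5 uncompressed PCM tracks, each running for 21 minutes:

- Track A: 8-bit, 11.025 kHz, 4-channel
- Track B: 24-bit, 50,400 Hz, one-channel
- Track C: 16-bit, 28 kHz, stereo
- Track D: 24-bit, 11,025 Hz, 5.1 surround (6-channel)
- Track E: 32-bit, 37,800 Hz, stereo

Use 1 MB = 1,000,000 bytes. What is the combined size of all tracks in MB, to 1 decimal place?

21 minutes = 1,260 s.
Track A: 11,025 × 1,260 × 1 × 4 = 55,566,000 bytes.
Track B: 50,400 × 1,260 × 3 × 1 = 190,512,000 bytes.
Track C: 28,000 × 1,260 × 2 × 2 = 141,120,000 bytes.
Track D: 11,025 × 1,260 × 3 × 6 = 250,047,000 bytes.
Track E: 37,800 × 1,260 × 4 × 2 = 381,024,000 bytes.
Total = 1,018,269,000 bytes = 1018.3 MB.

1018.3 MB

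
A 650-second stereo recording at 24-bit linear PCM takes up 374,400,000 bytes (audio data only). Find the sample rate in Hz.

Bytes = sample_rate × seconds × bytes_per_sample × channels.
sample_rate = 374,400,000 / (650 × 3 × 2) = 374,400,000 / 3,900 = 96,000 Hz.

96,000 Hz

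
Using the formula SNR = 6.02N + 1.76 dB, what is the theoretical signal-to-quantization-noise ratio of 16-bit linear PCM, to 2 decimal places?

6.02 × 16 + 1.76 = 98.08 dB.

98.08 dB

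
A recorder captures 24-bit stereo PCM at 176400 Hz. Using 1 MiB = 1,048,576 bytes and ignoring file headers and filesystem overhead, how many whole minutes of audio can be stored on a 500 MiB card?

8 minutes

Uncompressed byte rate = 176,400 × 3 × 2 = 1,058,400 bytes/s.
Capacity = 500 × 1,048,576 = 524,288,000 bytes.
524,288,000 / 1,058,400 ≈ 495.36 s → 8 minutes.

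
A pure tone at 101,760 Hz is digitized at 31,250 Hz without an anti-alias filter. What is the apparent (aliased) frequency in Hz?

Nyquist = 31,250/2 = 15,625 Hz; 101,760 Hz exceeds it.
Alias = |101,760 − 3×31,250| = |101,760 − 93,750| = 8,010 Hz.

8,010 Hz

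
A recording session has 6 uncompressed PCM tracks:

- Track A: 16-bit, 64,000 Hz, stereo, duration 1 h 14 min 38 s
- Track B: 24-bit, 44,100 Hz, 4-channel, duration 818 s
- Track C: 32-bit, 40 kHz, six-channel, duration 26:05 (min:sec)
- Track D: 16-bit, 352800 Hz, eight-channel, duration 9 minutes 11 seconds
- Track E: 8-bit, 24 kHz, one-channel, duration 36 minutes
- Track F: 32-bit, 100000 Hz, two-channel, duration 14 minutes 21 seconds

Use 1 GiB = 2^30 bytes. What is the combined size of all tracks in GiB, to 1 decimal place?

6.5 GiB

Track A: 1 h 14 min 38 s = 4,478 s; 64,000 × 4,478 × 2 × 2 = 1,146,368,000 bytes.
Track B: 44,100 × 818 × 3 × 4 = 432,885,600 bytes.
Track C: 26:05 (min:sec) = 1,565 s; 40,000 × 1,565 × 4 × 6 = 1,502,400,000 bytes.
Track D: 9 minutes 11 seconds = 551 s; 352,800 × 551 × 2 × 8 = 3,110,284,800 bytes.
Track E: 36 minutes = 2,160 s; 24,000 × 2,160 × 1 × 1 = 51,840,000 bytes.
Track F: 14 minutes 21 seconds = 861 s; 100,000 × 861 × 4 × 2 = 688,800,000 bytes.
Total = 6,932,578,400 bytes = 6.5 GiB.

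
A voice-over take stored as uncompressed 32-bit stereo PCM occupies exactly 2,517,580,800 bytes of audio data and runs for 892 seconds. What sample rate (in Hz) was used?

352,800 Hz

Bytes = sample_rate × seconds × bytes_per_sample × channels.
sample_rate = 2,517,580,800 / (892 × 4 × 2) = 2,517,580,800 / 7,136 = 352,800 Hz.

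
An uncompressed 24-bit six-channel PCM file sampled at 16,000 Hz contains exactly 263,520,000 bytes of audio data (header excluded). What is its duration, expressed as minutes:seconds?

15:15

Byte rate = 16,000 × 3 × 6 = 288,000 bytes/s.
Duration = 263,520,000 / 288,000 = 915 s.
915 s = 15:15.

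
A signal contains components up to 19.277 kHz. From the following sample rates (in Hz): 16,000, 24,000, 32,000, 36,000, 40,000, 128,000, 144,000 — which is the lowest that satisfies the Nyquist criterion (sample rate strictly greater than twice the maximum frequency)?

Need sample rate > 2 × 19,277 = 38,554 Hz.
Lowest listed rate above 38,554 Hz is 40,000 Hz.

40,000 Hz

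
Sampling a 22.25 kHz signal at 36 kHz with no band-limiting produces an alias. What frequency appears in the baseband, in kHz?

Nyquist = 36,000/2 = 18,000 Hz; 22,250 Hz exceeds it.
Alias = |22,250 − 1×36,000| = |22,250 − 36,000| = 13,750 Hz = 13.75 kHz.

13.75 kHz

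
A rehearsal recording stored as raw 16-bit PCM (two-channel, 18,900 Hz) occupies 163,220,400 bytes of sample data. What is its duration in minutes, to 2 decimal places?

Byte rate = 18,900 × 2 × 2 = 75,600 bytes/s.
Duration = 163,220,400 / 75,600 = 2,159 s.
2,159 s / 60 = 35.98 minutes.

35.98 minutes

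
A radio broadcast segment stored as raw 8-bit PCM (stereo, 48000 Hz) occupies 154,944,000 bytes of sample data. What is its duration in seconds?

Byte rate = 48,000 × 1 × 2 = 96,000 bytes/s.
Duration = 154,944,000 / 96,000 = 1,614 s.

1,614 seconds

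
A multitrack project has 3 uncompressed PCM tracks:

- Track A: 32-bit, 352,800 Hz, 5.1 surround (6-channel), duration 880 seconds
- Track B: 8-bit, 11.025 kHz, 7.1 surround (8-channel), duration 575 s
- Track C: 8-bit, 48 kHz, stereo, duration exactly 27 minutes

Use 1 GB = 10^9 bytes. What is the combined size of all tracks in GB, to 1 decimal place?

Track A: 352,800 × 880 × 4 × 6 = 7,451,136,000 bytes.
Track B: 11,025 × 575 × 1 × 8 = 50,715,000 bytes.
Track C: exactly 27 minutes = 1,620 s; 48,000 × 1,620 × 1 × 2 = 155,520,000 bytes.
Total = 7,657,371,000 bytes = 7.7 GB.

7.7 GB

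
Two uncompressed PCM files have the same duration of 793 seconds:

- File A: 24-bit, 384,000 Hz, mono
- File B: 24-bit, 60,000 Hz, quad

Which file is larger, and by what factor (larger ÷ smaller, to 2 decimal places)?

File A, by a factor of 1.60

File A: 384,000 × 3 × 1 = 1,152,000 bytes/s.
File B: 60,000 × 3 × 4 = 720,000 bytes/s.
File A is larger; ratio = 913,536,000 / 570,960,000 = 1.60.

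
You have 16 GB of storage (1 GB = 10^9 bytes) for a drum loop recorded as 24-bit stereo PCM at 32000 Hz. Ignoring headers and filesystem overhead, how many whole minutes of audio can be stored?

Uncompressed byte rate = 32,000 × 3 × 2 = 192,000 bytes/s.
Capacity = 16 × 1,000,000,000 = 16,000,000,000 bytes.
16,000,000,000 / 192,000 ≈ 83333.33 s → 1,388 minutes.

1,388 minutes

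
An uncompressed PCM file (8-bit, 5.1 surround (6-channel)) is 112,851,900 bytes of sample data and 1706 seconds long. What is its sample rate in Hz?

Bytes = sample_rate × seconds × bytes_per_sample × channels.
sample_rate = 112,851,900 / (1,706 × 1 × 6) = 112,851,900 / 10,236 = 11,025 Hz.

11,025 Hz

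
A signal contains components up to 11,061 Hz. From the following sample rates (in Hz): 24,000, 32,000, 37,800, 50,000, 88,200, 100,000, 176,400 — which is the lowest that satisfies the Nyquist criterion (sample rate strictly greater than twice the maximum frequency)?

Need sample rate > 2 × 11,061 = 22,122 Hz.
Lowest listed rate above 22,122 Hz is 24,000 Hz.

24,000 Hz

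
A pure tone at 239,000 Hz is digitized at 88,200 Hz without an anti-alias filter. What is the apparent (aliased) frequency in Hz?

Nyquist = 88,200/2 = 44,100 Hz; 239,000 Hz exceeds it.
Alias = |239,000 − 3×88,200| = |239,000 − 264,600| = 25,600 Hz.

25,600 Hz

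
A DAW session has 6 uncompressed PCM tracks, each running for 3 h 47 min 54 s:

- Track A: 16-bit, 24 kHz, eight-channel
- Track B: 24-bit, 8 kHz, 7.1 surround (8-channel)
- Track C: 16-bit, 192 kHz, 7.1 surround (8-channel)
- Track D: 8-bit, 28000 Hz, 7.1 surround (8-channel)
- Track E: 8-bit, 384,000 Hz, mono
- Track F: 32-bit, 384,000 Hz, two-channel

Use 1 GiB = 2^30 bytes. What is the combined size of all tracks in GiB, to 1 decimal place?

93.3 GiB

3 h 47 min 54 s = 13,674 s.
Track A: 24,000 × 13,674 × 2 × 8 = 5,250,816,000 bytes.
Track B: 8,000 × 13,674 × 3 × 8 = 2,625,408,000 bytes.
Track C: 192,000 × 13,674 × 2 × 8 = 42,006,528,000 bytes.
Track D: 28,000 × 13,674 × 1 × 8 = 3,062,976,000 bytes.
Track E: 384,000 × 13,674 × 1 × 1 = 5,250,816,000 bytes.
Track F: 384,000 × 13,674 × 4 × 2 = 42,006,528,000 bytes.
Total = 100,203,072,000 bytes = 93.3 GiB.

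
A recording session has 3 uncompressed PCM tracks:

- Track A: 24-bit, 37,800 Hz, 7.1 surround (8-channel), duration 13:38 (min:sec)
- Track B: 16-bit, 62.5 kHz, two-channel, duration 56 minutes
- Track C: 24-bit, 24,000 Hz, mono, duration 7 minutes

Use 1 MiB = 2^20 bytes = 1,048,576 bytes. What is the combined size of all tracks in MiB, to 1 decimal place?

Track A: 13:38 (min:sec) = 818 s; 37,800 × 818 × 3 × 8 = 742,089,600 bytes.
Track B: 56 minutes = 3,360 s; 62,500 × 3,360 × 2 × 2 = 840,000,000 bytes.
Track C: 7 minutes = 420 s; 24,000 × 420 × 3 × 1 = 30,240,000 bytes.
Total = 1,612,329,600 bytes = 1537.6 MiB.

1537.6 MiB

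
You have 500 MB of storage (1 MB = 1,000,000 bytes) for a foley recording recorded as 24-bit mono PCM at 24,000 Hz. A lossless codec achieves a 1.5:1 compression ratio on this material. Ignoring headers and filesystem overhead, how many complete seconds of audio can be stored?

10,416 seconds

Uncompressed byte rate = 24,000 × 3 × 1 = 72,000 bytes/s.
After 1.5:1 compression, effective rate ≈ 48000 bytes/s.
Capacity = 500 × 1,000,000 = 500,000,000 bytes.
500,000,000 / effective rate ≈ 10416.67 s → 10,416 seconds.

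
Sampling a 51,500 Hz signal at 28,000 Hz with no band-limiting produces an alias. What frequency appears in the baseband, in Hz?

4,500 Hz

Nyquist = 28,000/2 = 14,000 Hz; 51,500 Hz exceeds it.
Alias = |51,500 − 2×28,000| = |51,500 − 56,000| = 4,500 Hz.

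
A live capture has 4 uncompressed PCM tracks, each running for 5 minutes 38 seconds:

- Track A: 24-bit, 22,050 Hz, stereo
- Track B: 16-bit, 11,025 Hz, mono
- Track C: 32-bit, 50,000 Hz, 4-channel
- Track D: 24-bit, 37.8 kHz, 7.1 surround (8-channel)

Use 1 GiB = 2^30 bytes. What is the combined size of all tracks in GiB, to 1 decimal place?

0.6 GiB

5 minutes 38 seconds = 338 s.
Track A: 22,050 × 338 × 3 × 2 = 44,717,400 bytes.
Track B: 11,025 × 338 × 2 × 1 = 7,452,900 bytes.
Track C: 50,000 × 338 × 4 × 4 = 270,400,000 bytes.
Track D: 37,800 × 338 × 3 × 8 = 306,633,600 bytes.
Total = 629,203,900 bytes = 0.6 GiB.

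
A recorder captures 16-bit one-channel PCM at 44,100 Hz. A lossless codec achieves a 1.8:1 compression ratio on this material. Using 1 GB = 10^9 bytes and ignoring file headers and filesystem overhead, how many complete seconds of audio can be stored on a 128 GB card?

2,612,244 seconds

Uncompressed byte rate = 44,100 × 2 × 1 = 88,200 bytes/s.
After 1.8:1 compression, effective rate ≈ 49000 bytes/s.
Capacity = 128 × 1,000,000,000 = 128,000,000,000 bytes.
128,000,000,000 / effective rate ≈ 2612244.9 s → 2,612,244 seconds.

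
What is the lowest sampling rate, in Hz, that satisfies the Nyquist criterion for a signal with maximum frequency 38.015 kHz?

76,030 Hz

Minimum sample rate = 2 × 38,015 Hz = 76,030 Hz.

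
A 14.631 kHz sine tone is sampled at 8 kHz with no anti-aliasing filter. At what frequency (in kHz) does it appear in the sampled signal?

1.369 kHz

Nyquist = 8,000/2 = 4,000 Hz; 14,631 Hz exceeds it.
Alias = |14,631 − 2×8,000| = |14,631 − 16,000| = 1,369 Hz = 1.369 kHz.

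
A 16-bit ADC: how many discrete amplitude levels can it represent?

2^16 = 65,536.

65,536 levels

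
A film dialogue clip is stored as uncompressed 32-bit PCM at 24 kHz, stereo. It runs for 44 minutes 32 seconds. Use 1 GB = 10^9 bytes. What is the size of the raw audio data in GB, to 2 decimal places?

0.51 GB

Duration = 44 minutes 32 seconds = 2,672 s.
Bytes = 24,000 samples/s × 2,672 s × 4 bytes/sample × 2 ch = 513,024,000 bytes.
513,024,000 / 1,000,000,000 = 0.51 GB.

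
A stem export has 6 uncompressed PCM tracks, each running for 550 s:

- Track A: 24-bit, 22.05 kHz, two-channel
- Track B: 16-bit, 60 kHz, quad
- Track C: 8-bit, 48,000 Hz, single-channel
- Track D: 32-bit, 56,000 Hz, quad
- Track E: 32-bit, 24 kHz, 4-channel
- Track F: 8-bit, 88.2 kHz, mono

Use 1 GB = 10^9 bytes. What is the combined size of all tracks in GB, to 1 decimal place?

Track A: 22,050 × 550 × 3 × 2 = 72,765,000 bytes.
Track B: 60,000 × 550 × 2 × 4 = 264,000,000 bytes.
Track C: 48,000 × 550 × 1 × 1 = 26,400,000 bytes.
Track D: 56,000 × 550 × 4 × 4 = 492,800,000 bytes.
Track E: 24,000 × 550 × 4 × 4 = 211,200,000 bytes.
Track F: 88,200 × 550 × 1 × 1 = 48,510,000 bytes.
Total = 1,115,675,000 bytes = 1.1 GB.

1.1 GB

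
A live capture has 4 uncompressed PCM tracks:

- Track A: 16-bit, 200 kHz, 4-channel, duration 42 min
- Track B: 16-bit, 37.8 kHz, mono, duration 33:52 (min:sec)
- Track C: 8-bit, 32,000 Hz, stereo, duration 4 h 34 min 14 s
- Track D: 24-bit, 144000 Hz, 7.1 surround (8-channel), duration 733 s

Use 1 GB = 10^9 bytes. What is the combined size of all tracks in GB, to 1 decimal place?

7.8 GB

Track A: 42 min = 2,520 s; 200,000 × 2,520 × 2 × 4 = 4,032,000,000 bytes.
Track B: 33:52 (min:sec) = 2,032 s; 37,800 × 2,032 × 2 × 1 = 153,619,200 bytes.
Track C: 4 h 34 min 14 s = 16,454 s; 32,000 × 16,454 × 1 × 2 = 1,053,056,000 bytes.
Track D: 144,000 × 733 × 3 × 8 = 2,533,248,000 bytes.
Total = 7,771,923,200 bytes = 7.8 GB.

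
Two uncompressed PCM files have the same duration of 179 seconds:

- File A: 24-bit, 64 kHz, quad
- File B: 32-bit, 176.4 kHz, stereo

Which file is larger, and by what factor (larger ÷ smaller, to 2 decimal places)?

File B, by a factor of 1.84

File A: 64,000 × 3 × 4 = 768,000 bytes/s.
File B: 176,400 × 4 × 2 = 1,411,200 bytes/s.
File B is larger; ratio = 252,604,800 / 137,472,000 = 1.84.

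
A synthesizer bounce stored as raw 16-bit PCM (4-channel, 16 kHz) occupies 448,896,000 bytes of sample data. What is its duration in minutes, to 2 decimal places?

58.45 minutes

Byte rate = 16,000 × 2 × 4 = 128,000 bytes/s.
Duration = 448,896,000 / 128,000 = 3,507 s.
3,507 s / 60 = 58.45 minutes.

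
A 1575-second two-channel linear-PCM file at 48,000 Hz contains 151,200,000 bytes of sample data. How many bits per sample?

Bytes per sample = 151,200,000 / (48,000 × 1,575 × 2) = 151,200,000 / 151,200,000 = 1.
Bit depth = 1 × 8 = 8 bits.

8 bits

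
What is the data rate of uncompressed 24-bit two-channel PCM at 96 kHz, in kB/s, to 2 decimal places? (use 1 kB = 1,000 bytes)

Bit rate = 96,000 × 24 × 2 = 4,608,000 bits/s.
4,608,000 / 8 = 576,000 B/s = 576.00 kB/s.

576.00 kB/s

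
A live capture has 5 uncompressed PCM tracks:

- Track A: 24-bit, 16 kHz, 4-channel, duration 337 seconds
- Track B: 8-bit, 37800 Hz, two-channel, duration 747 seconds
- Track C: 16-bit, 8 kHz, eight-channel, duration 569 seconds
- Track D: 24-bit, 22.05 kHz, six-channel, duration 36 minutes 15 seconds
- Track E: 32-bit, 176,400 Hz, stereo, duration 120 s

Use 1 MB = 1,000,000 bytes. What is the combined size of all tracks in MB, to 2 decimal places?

1226.61 MB

Track A: 16,000 × 337 × 3 × 4 = 64,704,000 bytes.
Track B: 37,800 × 747 × 1 × 2 = 56,473,200 bytes.
Track C: 8,000 × 569 × 2 × 8 = 72,832,000 bytes.
Track D: 36 minutes 15 seconds = 2,175 s; 22,050 × 2,175 × 3 × 6 = 863,257,500 bytes.
Track E: 176,400 × 120 × 4 × 2 = 169,344,000 bytes.
Total = 1,226,610,700 bytes = 1226.61 MB.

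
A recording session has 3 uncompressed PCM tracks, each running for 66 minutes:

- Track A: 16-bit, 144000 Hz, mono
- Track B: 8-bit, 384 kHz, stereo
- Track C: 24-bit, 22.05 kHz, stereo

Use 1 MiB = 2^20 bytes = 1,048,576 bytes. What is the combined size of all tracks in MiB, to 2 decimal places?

4487.67 MiB

66 minutes = 3,960 s.
Track A: 144,000 × 3,960 × 2 × 1 = 1,140,480,000 bytes.
Track B: 384,000 × 3,960 × 1 × 2 = 3,041,280,000 bytes.
Track C: 22,050 × 3,960 × 3 × 2 = 523,908,000 bytes.
Total = 4,705,668,000 bytes = 4487.67 MiB.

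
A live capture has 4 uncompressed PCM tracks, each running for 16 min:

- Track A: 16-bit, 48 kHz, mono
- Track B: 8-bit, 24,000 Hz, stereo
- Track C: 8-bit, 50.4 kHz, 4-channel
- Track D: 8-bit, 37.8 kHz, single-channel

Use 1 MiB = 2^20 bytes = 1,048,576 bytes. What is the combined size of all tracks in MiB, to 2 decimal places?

16 min = 960 s.
Track A: 48,000 × 960 × 2 × 1 = 92,160,000 bytes.
Track B: 24,000 × 960 × 1 × 2 = 46,080,000 bytes.
Track C: 50,400 × 960 × 1 × 4 = 193,536,000 bytes.
Track D: 37,800 × 960 × 1 × 1 = 36,288,000 bytes.
Total = 368,064,000 bytes = 351.01 MiB.

351.01 MiB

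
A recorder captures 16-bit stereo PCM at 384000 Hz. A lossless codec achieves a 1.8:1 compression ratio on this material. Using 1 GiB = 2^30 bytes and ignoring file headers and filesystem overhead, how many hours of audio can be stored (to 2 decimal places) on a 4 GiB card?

1.40 hours

Uncompressed byte rate = 384,000 × 2 × 2 = 1,536,000 bytes/s.
After 1.8:1 compression, effective rate ≈ 853333.33 bytes/s.
Capacity = 4 × 1,073,741,824 = 4,294,967,296 bytes.
4,294,967,296 / effective rate ≈ 5033.16 s → 1.40 hours.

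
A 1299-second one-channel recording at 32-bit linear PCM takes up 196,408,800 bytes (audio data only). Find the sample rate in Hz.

37,800 Hz

Bytes = sample_rate × seconds × bytes_per_sample × channels.
sample_rate = 196,408,800 / (1,299 × 4 × 1) = 196,408,800 / 5,196 = 37,800 Hz.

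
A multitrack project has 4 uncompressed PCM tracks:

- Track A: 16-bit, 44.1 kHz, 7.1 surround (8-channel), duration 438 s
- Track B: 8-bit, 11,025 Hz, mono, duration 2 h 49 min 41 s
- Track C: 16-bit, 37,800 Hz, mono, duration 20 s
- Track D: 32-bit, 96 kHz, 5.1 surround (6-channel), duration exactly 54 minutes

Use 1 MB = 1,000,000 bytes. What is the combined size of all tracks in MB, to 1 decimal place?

7887.8 MB

Track A: 44,100 × 438 × 2 × 8 = 309,052,800 bytes.
Track B: 2 h 49 min 41 s = 10,181 s; 11,025 × 10,181 × 1 × 1 = 112,245,525 bytes.
Track C: 37,800 × 20 × 2 × 1 = 1,512,000 bytes.
Track D: exactly 54 minutes = 3,240 s; 96,000 × 3,240 × 4 × 6 = 7,464,960,000 bytes.
Total = 7,887,770,325 bytes = 7887.8 MB.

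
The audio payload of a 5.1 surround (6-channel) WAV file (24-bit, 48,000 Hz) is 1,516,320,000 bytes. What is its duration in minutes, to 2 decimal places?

29.25 minutes

Byte rate = 48,000 × 3 × 6 = 864,000 bytes/s.
Duration = 1,516,320,000 / 864,000 = 1,755 s.
1,755 s / 60 = 29.25 minutes.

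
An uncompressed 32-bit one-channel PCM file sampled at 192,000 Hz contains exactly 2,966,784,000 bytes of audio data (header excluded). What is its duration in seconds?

Byte rate = 192,000 × 4 × 1 = 768,000 bytes/s.
Duration = 2,966,784,000 / 768,000 = 3,863 s.

3,863 seconds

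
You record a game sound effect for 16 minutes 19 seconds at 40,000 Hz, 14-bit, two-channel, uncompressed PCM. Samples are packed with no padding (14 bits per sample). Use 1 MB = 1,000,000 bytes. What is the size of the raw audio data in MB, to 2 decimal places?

Duration = 16 minutes 19 seconds = 979 s.
Bits = 40,000 × 979 × 14 × 2 = 1,096,480,000 bits = 137,060,000 bytes.
137,060,000 / 1,000,000 = 137.06 MB.

137.06 MB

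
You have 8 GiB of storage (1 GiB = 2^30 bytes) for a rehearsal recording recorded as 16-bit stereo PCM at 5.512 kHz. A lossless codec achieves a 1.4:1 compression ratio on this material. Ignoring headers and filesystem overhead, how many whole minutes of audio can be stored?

Uncompressed byte rate = 5,512 × 2 × 2 = 22,048 bytes/s.
After 1.4:1 compression, effective rate ≈ 15748.57 bytes/s.
Capacity = 8 × 1,073,741,824 = 8,589,934,592 bytes.
8,589,934,592 / effective rate ≈ 545442.15 s → 9,090 minutes.

9,090 minutes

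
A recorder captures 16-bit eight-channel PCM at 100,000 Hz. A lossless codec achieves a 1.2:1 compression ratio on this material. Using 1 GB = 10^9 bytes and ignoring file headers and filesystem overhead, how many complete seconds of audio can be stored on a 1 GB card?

750 seconds

Uncompressed byte rate = 100,000 × 2 × 8 = 1,600,000 bytes/s.
After 1.2:1 compression, effective rate ≈ 1333333.33 bytes/s.
Capacity = 1 × 1,000,000,000 = 1,000,000,000 bytes.
1,000,000,000 / effective rate ≈ 750 s → 750 seconds.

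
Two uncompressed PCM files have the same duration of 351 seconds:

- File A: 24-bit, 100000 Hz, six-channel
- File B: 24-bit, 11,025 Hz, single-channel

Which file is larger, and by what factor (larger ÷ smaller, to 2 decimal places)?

File A, by a factor of 54.42

File A: 100,000 × 3 × 6 = 1,800,000 bytes/s.
File B: 11,025 × 3 × 1 = 33,075 bytes/s.
File A is larger; ratio = 631,800,000 / 11,609,325 = 54.42.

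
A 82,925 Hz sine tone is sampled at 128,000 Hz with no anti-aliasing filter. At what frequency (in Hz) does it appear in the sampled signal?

45,075 Hz

Nyquist = 128,000/2 = 64,000 Hz; 82,925 Hz exceeds it.
Alias = |82,925 − 1×128,000| = |82,925 − 128,000| = 45,075 Hz.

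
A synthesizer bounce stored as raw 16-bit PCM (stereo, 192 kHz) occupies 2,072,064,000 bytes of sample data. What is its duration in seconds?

2,698 seconds

Byte rate = 192,000 × 2 × 2 = 768,000 bytes/s.
Duration = 2,072,064,000 / 768,000 = 2,698 s.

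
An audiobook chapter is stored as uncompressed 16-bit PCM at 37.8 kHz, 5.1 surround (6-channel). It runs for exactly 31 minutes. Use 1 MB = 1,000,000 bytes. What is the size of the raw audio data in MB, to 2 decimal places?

843.70 MB

Duration = exactly 31 minutes = 1,860 s.
Bytes = 37,800 samples/s × 1,860 s × 2 bytes/sample × 6 ch = 843,696,000 bytes.
843,696,000 / 1,000,000 = 843.70 MB.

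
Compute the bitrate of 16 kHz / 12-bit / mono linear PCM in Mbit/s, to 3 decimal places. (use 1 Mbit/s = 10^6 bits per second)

0.192 Mbit/s

Bit rate = 16,000 × 12 × 1 = 192,000 bits/s.
= 0.192 Mbit/s.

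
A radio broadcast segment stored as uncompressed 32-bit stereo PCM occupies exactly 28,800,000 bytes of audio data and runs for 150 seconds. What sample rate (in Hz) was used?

24,000 Hz

Bytes = sample_rate × seconds × bytes_per_sample × channels.
sample_rate = 28,800,000 / (150 × 4 × 2) = 28,800,000 / 1,200 = 24,000 Hz.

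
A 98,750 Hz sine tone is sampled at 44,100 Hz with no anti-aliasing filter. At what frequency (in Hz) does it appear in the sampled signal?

Nyquist = 44,100/2 = 22,050 Hz; 98,750 Hz exceeds it.
Alias = |98,750 − 2×44,100| = |98,750 − 88,200| = 10,550 Hz.

10,550 Hz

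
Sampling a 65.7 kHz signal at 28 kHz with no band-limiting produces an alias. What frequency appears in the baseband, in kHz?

9.7 kHz

Nyquist = 28,000/2 = 14,000 Hz; 65,700 Hz exceeds it.
Alias = |65,700 − 2×28,000| = |65,700 − 56,000| = 9,700 Hz = 9.7 kHz.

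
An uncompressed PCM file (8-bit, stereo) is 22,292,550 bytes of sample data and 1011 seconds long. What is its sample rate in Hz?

11,025 Hz

Bytes = sample_rate × seconds × bytes_per_sample × channels.
sample_rate = 22,292,550 / (1,011 × 1 × 2) = 22,292,550 / 2,022 = 11,025 Hz.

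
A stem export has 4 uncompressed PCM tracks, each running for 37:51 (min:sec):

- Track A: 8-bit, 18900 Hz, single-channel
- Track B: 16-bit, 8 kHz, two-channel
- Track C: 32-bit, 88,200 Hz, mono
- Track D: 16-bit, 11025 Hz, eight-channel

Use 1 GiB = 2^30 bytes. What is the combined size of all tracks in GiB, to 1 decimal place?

1.2 GiB

37:51 (min:sec) = 2,271 s.
Track A: 18,900 × 2,271 × 1 × 1 = 42,921,900 bytes.
Track B: 8,000 × 2,271 × 2 × 2 = 72,672,000 bytes.
Track C: 88,200 × 2,271 × 4 × 1 = 801,208,800 bytes.
Track D: 11,025 × 2,271 × 2 × 8 = 400,604,400 bytes.
Total = 1,317,407,100 bytes = 1.2 GiB.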